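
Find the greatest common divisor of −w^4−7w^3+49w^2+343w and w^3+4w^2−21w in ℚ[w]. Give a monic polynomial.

By polynomial division,
  −w^4−7w^3+49w^2+343w = (−w−3)(w^3+4w^2−21w) + (40w^2+280w)
  w^3+4w^2−21w = ((1/40)w−3/40)(40w^2+280w) + (0)
Last nonzero remainder: 40w^2+280w. Dividing through by 40 gives the monic gcd w^2+7w.

w^2+7w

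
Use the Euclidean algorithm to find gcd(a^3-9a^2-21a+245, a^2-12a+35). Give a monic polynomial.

a-7

By polynomial division,
  a^3-9a^2-21a+245 = (a+3)(a^2-12a+35) + (-20a+140)
  a^2-12a+35 = (-(1/20)a+1/4)(-20a+140) + (0)
Last nonzero remainder: -20a+140. Dividing through by -20 gives the monic gcd a-7.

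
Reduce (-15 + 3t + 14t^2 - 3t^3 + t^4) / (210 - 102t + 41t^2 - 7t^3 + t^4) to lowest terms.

(-1 + t^2)/(14 - 4t + t^2)

Apply the Euclidean algorithm:
  t^4 - 3t^3 + 14t^2 + 3t - 15 = (t^4 - 7t^3 + 41t^2 - 102t + 210) + (4t^3 - 27t^2 + 105t - 225)
  t^4 - 7t^3 + 41t^2 - 102t + 210 = ((1/4)t - 1/16)(4t^3 - 27t^2 + 105t - 225) + ((209/16)t^2 - (627/16)t + 3135/16)
  4t^3 - 27t^2 + 105t - 225 = ((64/209)t - 240/209)((209/16)t^2 - (627/16)t + 3135/16) + (0)
Last nonzero remainder: (209/16)t^2 - (627/16)t + 3135/16. Dividing through by 209/16 gives the monic gcd t^2 - 3t + 15.
Cancel t^2 - 3t + 15 from numerator and denominator to get the reduced form.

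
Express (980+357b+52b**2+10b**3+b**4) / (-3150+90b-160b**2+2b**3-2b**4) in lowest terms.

(-28-11b-b**2)/(90+2b**2)

Repeated division with remainder:
  b**4+10b**3+52b**2+357b+980 = (-1/2)(-2b**4+2b**3-160b**2+90b-3150) + (11b**3-28b**2+402b-595)
  -2b**4+2b**3-160b**2+90b-3150 = (-(2/11)b-34/121)(11b**3-28b**2+402b-595) + (-(11468/121)b**2+(11468/121)b-401380/121)
  11b**3-28b**2+402b-595 = (-(1331/11468)b+2057/11468)(-(11468/121)b**2+(11468/121)b-401380/121) + (0)
Last nonzero remainder: -(11468/121)b**2+(11468/121)b-401380/121. Dividing through by -11468/121 gives the monic gcd b**2-b+35.
Cancel b**2-b+35 from numerator and denominator to get the reduced form.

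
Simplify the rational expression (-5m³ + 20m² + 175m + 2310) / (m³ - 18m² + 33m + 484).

(-5m² - 35m - 210)/(m² - 7m - 44)

By polynomial division,
  -5m³ + 20m² + 175m + 2310 = (-5)(m³ - 18m² + 33m + 484) + (-70m² + 340m + 4730)
  m³ - 18m² + 33m + 484 = (-(1/70)m + 46/245)(-70m² + 340m + 4730) + ((1800/49)m - 19800/49)
  -70m² + 340m + 4730 = (-(343/180)m - 2107/180)((1800/49)m - 19800/49) + (0)
Last nonzero remainder: (1800/49)m - 19800/49. Dividing through by 1800/49 gives the monic gcd m - 11.
Cancel m - 11 from numerator and denominator to get the reduced form.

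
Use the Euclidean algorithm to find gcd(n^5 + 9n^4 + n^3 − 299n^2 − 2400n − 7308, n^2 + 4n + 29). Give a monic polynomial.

n^2 + 4n + 29

Repeated division with remainder:
  n^5 + 9n^4 + n^3 − 299n^2 − 2400n − 7308 = (n^3 + 5n^2 − 48n − 252)(n^2 + 4n + 29) + (0)
The last nonzero remainder n^2 + 4n + 29 is already monic.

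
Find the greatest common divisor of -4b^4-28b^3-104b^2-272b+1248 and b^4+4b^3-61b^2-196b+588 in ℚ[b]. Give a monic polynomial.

By polynomial division,
  -4b^4-28b^3-104b^2-272b+1248 = (-4)(b^4+4b^3-61b^2-196b+588) + (-12b^3-348b^2-1056b+3600)
  b^4+4b^3-61b^2-196b+588 = (-(1/12)b+25/12)(-12b^3-348b^2-1056b+3600) + (576b^2+2304b-6912)
  -12b^3-348b^2-1056b+3600 = (-(1/48)b-25/48)(576b^2+2304b-6912) + (0)
Last nonzero remainder: 576b^2+2304b-6912. Dividing through by 576 gives the monic gcd b^2+4b-12.

b^2+4b-12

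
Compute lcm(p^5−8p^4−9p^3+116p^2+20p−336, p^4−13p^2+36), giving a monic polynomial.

p^6−11p^5+15p^4+143p^3−328p^2−396p+1008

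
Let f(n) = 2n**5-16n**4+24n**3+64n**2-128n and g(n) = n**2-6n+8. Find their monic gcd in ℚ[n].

Euclidean algorithm in ℚ[n]:
  2n**5-16n**4+24n**3+64n**2-128n = (2n**3-4n**2-16n)(n**2-6n+8) + (0)
The last nonzero remainder n**2-6n+8 is already monic.

n**2-6n+8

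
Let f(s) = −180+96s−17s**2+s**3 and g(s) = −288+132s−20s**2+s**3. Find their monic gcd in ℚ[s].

36−12s+s**2

By polynomial division,
  s**3−17s**2+96s−180 = (s**3−20s**2+132s−288) + (3s**2−36s+108)
  s**3−20s**2+132s−288 = ((1/3)s−8/3)(3s**2−36s+108) + (0)
Last nonzero remainder: 3s**2−36s+108. Dividing through by 3 gives the monic gcd s**2−12s+36.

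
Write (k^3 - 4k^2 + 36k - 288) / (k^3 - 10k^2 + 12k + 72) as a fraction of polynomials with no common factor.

(k^2 + 2k + 48)/(k^2 - 4k - 12)

Apply the Euclidean algorithm:
  k^3 - 4k^2 + 36k - 288 = (k^3 - 10k^2 + 12k + 72) + (6k^2 + 24k - 360)
  k^3 - 10k^2 + 12k + 72 = ((1/6)k - 7/3)(6k^2 + 24k - 360) + (128k - 768)
  6k^2 + 24k - 360 = ((3/64)k + 15/32)(128k - 768) + (0)
Last nonzero remainder: 128k - 768. Dividing through by 128 gives the monic gcd k - 6.
Cancel k - 6 from numerator and denominator to get the reduced form.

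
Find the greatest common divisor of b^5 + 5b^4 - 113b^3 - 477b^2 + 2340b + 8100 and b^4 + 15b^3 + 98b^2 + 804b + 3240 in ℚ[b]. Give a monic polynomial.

Apply the Euclidean algorithm:
  b^5 + 5b^4 - 113b^3 - 477b^2 + 2340b + 8100 = (b - 10)(b^4 + 15b^3 + 98b^2 + 804b + 3240) + (-61b^3 - 301b^2 + 7140b + 40500)
  b^4 + 15b^3 + 98b^2 + 804b + 3240 = (-(1/61)b - 614/3721)(-61b^3 - 301b^2 + 7140b + 40500) + ((615384/3721)b^2 + (9846144/3721)b + 36923040/3721)
  -61b^3 - 301b^2 + 7140b + 40500 = (-(226981/615384)b + 93025/22792)((615384/3721)b^2 + (9846144/3721)b + 36923040/3721) + (0)
Last nonzero remainder: (615384/3721)b^2 + (9846144/3721)b + 36923040/3721. Dividing through by 615384/3721 gives the monic gcd b^2 + 16b + 60.

b^2 + 16b + 60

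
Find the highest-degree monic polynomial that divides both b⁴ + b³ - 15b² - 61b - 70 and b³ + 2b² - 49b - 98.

b + 2

Repeated division with remainder:
  b⁴ + b³ - 15b² - 61b - 70 = (b - 1)(b³ + 2b² - 49b - 98) + (36b² - 12b - 168)
  b³ + 2b² - 49b - 98 = ((1/36)b + 7/108)(36b² - 12b - 168) + (-(392/9)b - 784/9)
  36b² - 12b - 168 = (-(81/98)b + 27/14)(-(392/9)b - 784/9) + (0)
Last nonzero remainder: -(392/9)b - 784/9. Dividing through by -392/9 gives the monic gcd b + 2.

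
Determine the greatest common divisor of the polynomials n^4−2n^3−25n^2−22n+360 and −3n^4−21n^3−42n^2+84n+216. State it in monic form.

Repeated division with remainder:
  n^4−2n^3−25n^2−22n+360 = (−1/3)(−3n^4−21n^3−42n^2+84n+216) + (−9n^3−39n^2+6n+432)
  −3n^4−21n^3−42n^2+84n+216 = ((1/3)n+8/9)(−9n^3−39n^2+6n+432) + (−(28/3)n^2−(196/3)n−168)
  −9n^3−39n^2+6n+432 = ((27/28)n−18/7)(−(28/3)n^2−(196/3)n−168) + (0)
Last nonzero remainder: −(28/3)n^2−(196/3)n−168. Dividing through by −28/3 gives the monic gcd n^2+7n+18.

n^2+7n+18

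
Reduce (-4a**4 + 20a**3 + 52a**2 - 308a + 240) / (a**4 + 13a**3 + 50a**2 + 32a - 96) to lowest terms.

(-4a**2 + 32a - 60)/(a**2 + 10a + 24)

Apply the Euclidean algorithm:
  -4a**4 + 20a**3 + 52a**2 - 308a + 240 = (-4)(a**4 + 13a**3 + 50a**2 + 32a - 96) + (72a**3 + 252a**2 - 180a - 144)
  a**4 + 13a**3 + 50a**2 + 32a - 96 = ((1/72)a + 19/144)(72a**3 + 252a**2 - 180a - 144) + ((77/4)a**2 + (231/4)a - 77)
  72a**3 + 252a**2 - 180a - 144 = ((288/77)a + 144/77)((77/4)a**2 + (231/4)a - 77) + (0)
Last nonzero remainder: (77/4)a**2 + (231/4)a - 77. Dividing through by 77/4 gives the monic gcd a**2 + 3a - 4.
Cancel a**2 + 3a - 4 from numerator and denominator to get the reduced form.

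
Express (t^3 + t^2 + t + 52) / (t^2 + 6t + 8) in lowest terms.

(t^2 - 3t + 13)/(t + 2)

Repeated division with remainder:
  t^3 + t^2 + t + 52 = (t - 5)(t^2 + 6t + 8) + (23t + 92)
  t^2 + 6t + 8 = ((1/23)t + 2/23)(23t + 92) + (0)
Last nonzero remainder: 23t + 92. Dividing through by 23 gives the monic gcd t + 4.
Cancel t + 4 from numerator and denominator to get the reduced form.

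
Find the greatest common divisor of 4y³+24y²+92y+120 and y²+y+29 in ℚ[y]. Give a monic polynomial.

1

Euclidean algorithm in ℚ[y]:
  4y³+24y²+92y+120 = (4y+20)(y²+y+29) + (-44y-460)
  y²+y+29 = (-(1/44)y+26/121)(-44y-460) + (15469/121)
  -44y-460 = (-(5324/15469)y-55660/15469)(15469/121) + (0)
The last nonzero remainder is the constant 15469/121, so the polynomials are coprime and gcd = 1.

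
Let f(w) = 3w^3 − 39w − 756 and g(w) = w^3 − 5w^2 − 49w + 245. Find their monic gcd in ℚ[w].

w − 7

By polynomial division,
  3w^3 − 39w − 756 = (3)(w^3 − 5w^2 − 49w + 245) + (15w^2 + 108w − 1491)
  w^3 − 5w^2 − 49w + 245 = ((1/15)w − 61/75)(15w^2 + 108w − 1491) + ((3456/25)w − 24192/25)
  15w^2 + 108w − 1491 = ((125/1152)w + 1775/1152)((3456/25)w − 24192/25) + (0)
Last nonzero remainder: (3456/25)w − 24192/25. Dividing through by 3456/25 gives the monic gcd w − 7.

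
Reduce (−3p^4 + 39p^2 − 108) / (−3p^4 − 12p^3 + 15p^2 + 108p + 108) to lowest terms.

By polynomial division,
  −3p^4 + 39p^2 − 108 = (−3p^4 − 12p^3 + 15p^2 + 108p + 108) + (12p^3 + 24p^2 − 108p − 216)
  −3p^4 − 12p^3 + 15p^2 + 108p + 108 = (−(1/4)p − 1/2)(12p^3 + 24p^2 − 108p − 216) + (0)
Last nonzero remainder: 12p^3 + 24p^2 − 108p − 216. Dividing through by 12 gives the monic gcd p^3 + 2p^2 − 9p − 18.
Cancel p^3 + 2p^2 − 9p − 18 from numerator and denominator to get the reduced form.

(p − 2)/(p + 2)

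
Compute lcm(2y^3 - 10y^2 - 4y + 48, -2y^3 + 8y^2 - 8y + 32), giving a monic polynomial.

Repeated division with remainder:
  2y^3 - 10y^2 - 4y + 48 = (-1)(-2y^3 + 8y^2 - 8y + 32) + (-2y^2 - 12y + 80)
  -2y^3 + 8y^2 - 8y + 32 = (y - 10)(-2y^2 - 12y + 80) + (-208y + 832)
  -2y^2 - 12y + 80 = ((1/104)y + 5/52)(-208y + 832) + (0)
Last nonzero remainder: -208y + 832. Dividing through by -208 gives the monic gcd y - 4.
Then lcm(f, g) = f·g / gcd(f, g); expanding and making the result monic gives the answer.

y^5 - 5y^4 + 2y^3 + 4y^2 - 8y + 96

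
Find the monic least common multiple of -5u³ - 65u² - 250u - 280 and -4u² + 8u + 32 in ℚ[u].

Repeated division with remainder:
  -5u³ - 65u² - 250u - 280 = ((5/4)u + 75/4)(-4u² + 8u + 32) + (-440u - 880)
  -4u² + 8u + 32 = ((1/110)u - 2/55)(-440u - 880) + (0)
Last nonzero remainder: -440u - 880. Dividing through by -440 gives the monic gcd u + 2.
Then lcm(f, g) = f·g / gcd(f, g); expanding and making the result monic gives the answer.

u⁴ + 9u³ - 2u² - 144u - 224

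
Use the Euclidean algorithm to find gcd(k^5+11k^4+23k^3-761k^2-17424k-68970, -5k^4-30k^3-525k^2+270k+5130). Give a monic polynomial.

k^2+6k+114

Repeated division with remainder:
  k^5+11k^4+23k^3-761k^2-17424k-68970 = (-(1/5)k-1)(-5k^4-30k^3-525k^2+270k+5130) + (-112k^3-1232k^2-16128k-63840)
  -5k^4-30k^3-525k^2+270k+5130 = ((5/112)k-25/112)(-112k^3-1232k^2-16128k-63840) + (-80k^2-480k-9120)
  -112k^3-1232k^2-16128k-63840 = ((7/5)k+7)(-80k^2-480k-9120) + (0)
Last nonzero remainder: -80k^2-480k-9120. Dividing through by -80 gives the monic gcd k^2+6k+114.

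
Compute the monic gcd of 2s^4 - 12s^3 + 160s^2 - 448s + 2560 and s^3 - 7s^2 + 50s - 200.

Euclidean algorithm in ℚ[s]:
  2s^4 - 12s^3 + 160s^2 - 448s + 2560 = (2s + 2)(s^3 - 7s^2 + 50s - 200) + (74s^2 - 148s + 2960)
  s^3 - 7s^2 + 50s - 200 = ((1/74)s - 5/74)(74s^2 - 148s + 2960) + (0)
Last nonzero remainder: 74s^2 - 148s + 2960. Dividing through by 74 gives the monic gcd s^2 - 2s + 40.

s^2 - 2s + 40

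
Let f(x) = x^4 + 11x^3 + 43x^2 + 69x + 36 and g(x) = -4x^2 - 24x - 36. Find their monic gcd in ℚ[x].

Apply the Euclidean algorithm:
  x^4 + 11x^3 + 43x^2 + 69x + 36 = (-(1/4)x^2 - (5/4)x - 1)(-4x^2 - 24x - 36) + (0)
Last nonzero remainder: -4x^2 - 24x - 36. Dividing through by -4 gives the monic gcd x^2 + 6x + 9.

x^2 + 6x + 9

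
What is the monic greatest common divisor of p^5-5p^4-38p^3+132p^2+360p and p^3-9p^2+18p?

Euclidean algorithm in ℚ[p]:
  p^5-5p^4-38p^3+132p^2+360p = (p^2+4p-20)(p^3-9p^2+18p) + (-120p^2+720p)
  p^3-9p^2+18p = (-(1/120)p+1/40)(-120p^2+720p) + (0)
Last nonzero remainder: -120p^2+720p. Dividing through by -120 gives the monic gcd p^2-6p.

p^2-6p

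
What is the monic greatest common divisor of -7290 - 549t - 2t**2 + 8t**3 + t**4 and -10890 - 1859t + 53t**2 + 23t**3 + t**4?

By polynomial division,
  t**4 + 8t**3 - 2t**2 - 549t - 7290 = (t**4 + 23t**3 + 53t**2 - 1859t - 10890) + (-15t**3 - 55t**2 + 1310t + 3600)
  t**4 + 23t**3 + 53t**2 - 1859t - 10890 = (-(1/15)t - 58/45)(-15t**3 - 55t**2 + 1310t + 3600) + ((625/9)t**2 + (625/9)t - 6250)
  -15t**3 - 55t**2 + 1310t + 3600 = (-(27/125)t - 72/125)((625/9)t**2 + (625/9)t - 6250) + (0)
Last nonzero remainder: (625/9)t**2 + (625/9)t - 6250. Dividing through by 625/9 gives the monic gcd t**2 + t - 90.

-90 + t + t**2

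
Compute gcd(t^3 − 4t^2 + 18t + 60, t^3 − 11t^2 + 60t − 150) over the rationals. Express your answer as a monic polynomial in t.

Apply the Euclidean algorithm:
  t^3 − 4t^2 + 18t + 60 = (t^3 − 11t^2 + 60t − 150) + (7t^2 − 42t + 210)
  t^3 − 11t^2 + 60t − 150 = ((1/7)t − 5/7)(7t^2 − 42t + 210) + (0)
Last nonzero remainder: 7t^2 − 42t + 210. Dividing through by 7 gives the monic gcd t^2 − 6t + 30.

t^2 − 6t + 30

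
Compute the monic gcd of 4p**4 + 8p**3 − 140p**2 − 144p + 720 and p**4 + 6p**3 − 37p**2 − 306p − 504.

p**2 + 9p + 18

Apply the Euclidean algorithm:
  4p**4 + 8p**3 − 140p**2 − 144p + 720 = (4)(p**4 + 6p**3 − 37p**2 − 306p − 504) + (−16p**3 + 8p**2 + 1080p + 2736)
  p**4 + 6p**3 − 37p**2 − 306p − 504 = (−(1/16)p − 13/32)(−16p**3 + 8p**2 + 1080p + 2736) + ((135/4)p**2 + (1215/4)p + 1215/2)
  −16p**3 + 8p**2 + 1080p + 2736 = (−(64/135)p + 608/135)((135/4)p**2 + (1215/4)p + 1215/2) + (0)
Last nonzero remainder: (135/4)p**2 + (1215/4)p + 1215/2. Dividing through by 135/4 gives the monic gcd p**2 + 9p + 18.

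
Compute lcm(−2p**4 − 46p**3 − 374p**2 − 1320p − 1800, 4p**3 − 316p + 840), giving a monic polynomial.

p**6 + 13p**5 − 22p**4 − 727p**3 − 1773p**2 + 4860p + 18900

Euclidean algorithm in ℚ[p]:
  −2p**4 − 46p**3 − 374p**2 − 1320p − 1800 = (−(1/2)p − 23/2)(4p**3 − 316p + 840) + (−532p**2 − 4534p + 7860)
  4p**3 − 316p + 840 = (−(1/133)p + 2267/35378)(−532p**2 − 4534p + 7860) + ((594945/17689)p + 5949450/17689)
  −532p**2 − 4534p + 7860 = (−(9410548/594945)p + 4634518/198315)((594945/17689)p + 5949450/17689) + (0)
Last nonzero remainder: (594945/17689)p + 5949450/17689. Dividing through by 594945/17689 gives the monic gcd p + 10.
Then lcm(f, g) = f·g / gcd(f, g); expanding and making the result monic gives the answer.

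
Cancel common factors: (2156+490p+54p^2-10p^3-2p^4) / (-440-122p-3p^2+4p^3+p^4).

(98-2p^2)/(-20-p+p^2)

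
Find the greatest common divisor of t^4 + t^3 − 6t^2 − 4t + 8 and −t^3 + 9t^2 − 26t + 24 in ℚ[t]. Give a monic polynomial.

By polynomial division,
  t^4 + t^3 − 6t^2 − 4t + 8 = (−t − 10)(−t^3 + 9t^2 − 26t + 24) + (58t^2 − 240t + 248)
  −t^3 + 9t^2 − 26t + 24 = (−(1/58)t + 141/1682)(58t^2 − 240t + 248) + (−(1350/841)t + 2700/841)
  58t^2 − 240t + 248 = (−(24389/675)t + 52142/675)(−(1350/841)t + 2700/841) + (0)
Last nonzero remainder: −(1350/841)t + 2700/841. Dividing through by −1350/841 gives the monic gcd t − 2.

t − 2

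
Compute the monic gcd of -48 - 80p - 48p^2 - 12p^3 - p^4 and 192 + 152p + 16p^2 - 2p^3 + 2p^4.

4 + 4p + p^2

Apply the Euclidean algorithm:
  -p^4 - 12p^3 - 48p^2 - 80p - 48 = (-1/2)(2p^4 - 2p^3 + 16p^2 + 152p + 192) + (-13p^3 - 40p^2 - 4p + 48)
  2p^4 - 2p^3 + 16p^2 + 152p + 192 = (-(2/13)p + 106/169)(-13p^3 - 40p^2 - 4p + 48) + ((6840/169)p^2 + (27360/169)p + 27360/169)
  -13p^3 - 40p^2 - 4p + 48 = (-(2197/6840)p + 169/570)((6840/169)p^2 + (27360/169)p + 27360/169) + (0)
Last nonzero remainder: (6840/169)p^2 + (27360/169)p + 27360/169. Dividing through by 6840/169 gives the monic gcd p^2 + 4p + 4.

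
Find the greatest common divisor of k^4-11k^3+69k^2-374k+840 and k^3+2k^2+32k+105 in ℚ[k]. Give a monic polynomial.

k^2-k+35

By polynomial division,
  k^4-11k^3+69k^2-374k+840 = (k-13)(k^3+2k^2+32k+105) + (63k^2-63k+2205)
  k^3+2k^2+32k+105 = ((1/63)k+1/21)(63k^2-63k+2205) + (0)
Last nonzero remainder: 63k^2-63k+2205. Dividing through by 63 gives the monic gcd k^2-k+35.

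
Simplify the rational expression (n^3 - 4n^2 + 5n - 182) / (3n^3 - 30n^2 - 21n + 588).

(n^2 + 3n + 26)/(3n^2 - 9n - 84)

Euclidean algorithm in ℚ[n]:
  n^3 - 4n^2 + 5n - 182 = (1/3)(3n^3 - 30n^2 - 21n + 588) + (6n^2 + 12n - 378)
  3n^3 - 30n^2 - 21n + 588 = ((1/2)n - 6)(6n^2 + 12n - 378) + (240n - 1680)
  6n^2 + 12n - 378 = ((1/40)n + 9/40)(240n - 1680) + (0)
Last nonzero remainder: 240n - 1680. Dividing through by 240 gives the monic gcd n - 7.
Cancel n - 7 from numerator and denominator to get the reduced form.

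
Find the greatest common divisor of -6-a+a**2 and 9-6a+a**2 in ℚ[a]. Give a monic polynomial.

Euclidean algorithm in ℚ[a]:
  a**2-a-6 = (a**2-6a+9) + (5a-15)
  a**2-6a+9 = ((1/5)a-3/5)(5a-15) + (0)
Last nonzero remainder: 5a-15. Dividing through by 5 gives the monic gcd a-3.

-3+a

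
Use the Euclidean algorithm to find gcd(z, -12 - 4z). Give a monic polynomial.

Euclidean algorithm in ℚ[z]:
  z = (-1/4)(-4z - 12) + (-3)
  -4z - 12 = ((4/3)z + 4)(-3) + (0)
The last nonzero remainder is the constant -3, so the polynomials are coprime and gcd = 1.

1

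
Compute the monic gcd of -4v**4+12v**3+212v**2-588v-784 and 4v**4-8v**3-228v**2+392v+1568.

v**3-4v**2-49v+196

Repeated division with remainder:
  -4v**4+12v**3+212v**2-588v-784 = (-1)(4v**4-8v**3-228v**2+392v+1568) + (4v**3-16v**2-196v+784)
  4v**4-8v**3-228v**2+392v+1568 = (v+2)(4v**3-16v**2-196v+784) + (0)
Last nonzero remainder: 4v**3-16v**2-196v+784. Dividing through by 4 gives the monic gcd v**3-4v**2-49v+196.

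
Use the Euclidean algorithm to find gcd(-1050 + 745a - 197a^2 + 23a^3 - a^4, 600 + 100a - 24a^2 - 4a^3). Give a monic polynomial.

-5 + a

Euclidean algorithm in ℚ[a]:
  -a^4 + 23a^3 - 197a^2 + 745a - 1050 = ((1/4)a - 29/4)(-4a^3 - 24a^2 + 100a + 600) + (-396a^2 + 1320a + 3300)
  -4a^3 - 24a^2 + 100a + 600 = ((1/99)a + 28/297)(-396a^2 + 1320a + 3300) + (-(520/9)a + 2600/9)
  -396a^2 + 1320a + 3300 = ((891/130)a + 297/26)(-(520/9)a + 2600/9) + (0)
Last nonzero remainder: -(520/9)a + 2600/9. Dividing through by -520/9 gives the monic gcd a - 5.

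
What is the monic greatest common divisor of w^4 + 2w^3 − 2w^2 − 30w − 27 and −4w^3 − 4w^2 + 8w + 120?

Repeated division with remainder:
  w^4 + 2w^3 − 2w^2 − 30w − 27 = (−(1/4)w − 1/4)(−4w^3 − 4w^2 + 8w + 120) + (−w^2 + 2w + 3)
  −4w^3 − 4w^2 + 8w + 120 = (4w + 12)(−w^2 + 2w + 3) + (−28w + 84)
  −w^2 + 2w + 3 = ((1/28)w + 1/28)(−28w + 84) + (0)
Last nonzero remainder: −28w + 84. Dividing through by −28 gives the monic gcd w − 3.

w − 3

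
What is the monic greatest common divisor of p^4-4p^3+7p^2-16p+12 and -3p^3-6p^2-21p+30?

p-1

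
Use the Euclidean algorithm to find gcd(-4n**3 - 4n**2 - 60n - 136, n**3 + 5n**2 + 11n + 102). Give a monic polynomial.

n**2 - n + 17

By polynomial division,
  -4n**3 - 4n**2 - 60n - 136 = (-4)(n**3 + 5n**2 + 11n + 102) + (16n**2 - 16n + 272)
  n**3 + 5n**2 + 11n + 102 = ((1/16)n + 3/8)(16n**2 - 16n + 272) + (0)
Last nonzero remainder: 16n**2 - 16n + 272. Dividing through by 16 gives the monic gcd n**2 - n + 17.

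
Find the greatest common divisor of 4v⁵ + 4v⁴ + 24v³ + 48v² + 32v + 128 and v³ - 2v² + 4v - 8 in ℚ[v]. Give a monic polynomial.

v² + 4

Euclidean algorithm in ℚ[v]:
  4v⁵ + 4v⁴ + 24v³ + 48v² + 32v + 128 = (4v² + 12v + 32)(v³ - 2v² + 4v - 8) + (96v² + 384)
  v³ - 2v² + 4v - 8 = ((1/96)v - 1/48)(96v² + 384) + (0)
Last nonzero remainder: 96v² + 384. Dividing through by 96 gives the monic gcd v² + 4.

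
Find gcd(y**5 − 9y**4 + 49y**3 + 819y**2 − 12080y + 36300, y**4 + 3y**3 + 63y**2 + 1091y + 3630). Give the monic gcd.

y**2 − 8y + 121

By polynomial division,
  y**5 − 9y**4 + 49y**3 + 819y**2 − 12080y + 36300 = (y − 12)(y**4 + 3y**3 + 63y**2 + 1091y + 3630) + (22y**3 + 484y**2 − 2618y + 79860)
  y**4 + 3y**3 + 63y**2 + 1091y + 3630 = ((1/22)y − 19/22)(22y**3 + 484y**2 − 2618y + 79860) + (600y**2 − 4800y + 72600)
  22y**3 + 484y**2 − 2618y + 79860 = ((11/300)y + 11/10)(600y**2 − 4800y + 72600) + (0)
Last nonzero remainder: 600y**2 − 4800y + 72600. Dividing through by 600 gives the monic gcd y**2 − 8y + 121.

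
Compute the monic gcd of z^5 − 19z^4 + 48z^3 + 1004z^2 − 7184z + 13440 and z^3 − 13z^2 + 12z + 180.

z^2 − 16z + 60

By polynomial division,
  z^5 − 19z^4 + 48z^3 + 1004z^2 − 7184z + 13440 = (z^2 − 6z − 42)(z^3 − 13z^2 + 12z + 180) + (350z^2 − 5600z + 21000)
  z^3 − 13z^2 + 12z + 180 = ((1/350)z + 3/350)(350z^2 − 5600z + 21000) + (0)
Last nonzero remainder: 350z^2 − 5600z + 21000. Dividing through by 350 gives the monic gcd z^2 − 16z + 60.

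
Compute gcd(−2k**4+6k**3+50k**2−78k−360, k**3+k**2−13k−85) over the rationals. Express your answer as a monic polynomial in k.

Euclidean algorithm in ℚ[k]:
  −2k**4+6k**3+50k**2−78k−360 = (−2k+8)(k**3+k**2−13k−85) + (16k**2−144k+320)
  k**3+k**2−13k−85 = ((1/16)k+5/8)(16k**2−144k+320) + (57k−285)
  16k**2−144k+320 = ((16/57)k−64/57)(57k−285) + (0)
Last nonzero remainder: 57k−285. Dividing through by 57 gives the monic gcd k−5.

k−5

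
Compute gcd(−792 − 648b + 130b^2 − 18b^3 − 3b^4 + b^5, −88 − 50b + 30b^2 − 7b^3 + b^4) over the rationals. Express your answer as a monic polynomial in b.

Euclidean algorithm in ℚ[b]:
  b^5 − 3b^4 − 18b^3 + 130b^2 − 648b − 792 = (b + 4)(b^4 − 7b^3 + 30b^2 − 50b − 88) + (−20b^3 + 60b^2 − 360b − 440)
  b^4 − 7b^3 + 30b^2 − 50b − 88 = (−(1/20)b + 1/5)(−20b^3 + 60b^2 − 360b − 440) + (0)
Last nonzero remainder: −20b^3 + 60b^2 − 360b − 440. Dividing through by −20 gives the monic gcd b^3 − 3b^2 + 18b + 22.

22 + 18b − 3b^2 + b^3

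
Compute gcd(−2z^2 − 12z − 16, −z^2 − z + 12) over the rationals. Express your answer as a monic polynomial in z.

Repeated division with remainder:
  −2z^2 − 12z − 16 = (2)(−z^2 − z + 12) + (−10z − 40)
  −z^2 − z + 12 = ((1/10)z − 3/10)(−10z − 40) + (0)
Last nonzero remainder: −10z − 40. Dividing through by −10 gives the monic gcd z + 4.

z + 4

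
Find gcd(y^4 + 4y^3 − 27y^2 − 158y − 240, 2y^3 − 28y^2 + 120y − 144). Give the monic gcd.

Euclidean algorithm in ℚ[y]:
  y^4 + 4y^3 − 27y^2 − 158y − 240 = ((1/2)y + 9)(2y^3 − 28y^2 + 120y − 144) + (165y^2 − 1166y + 1056)
  2y^3 − 28y^2 + 120y − 144 = ((2/165)y − 208/2475)(165y^2 − 1166y + 1056) + ((2072/225)y − 4144/75)
  165y^2 − 1166y + 1056 = ((37125/2072)y − 4950/259)((2072/225)y − 4144/75) + (0)
Last nonzero remainder: (2072/225)y − 4144/75. Dividing through by 2072/225 gives the monic gcd y − 6.

y − 6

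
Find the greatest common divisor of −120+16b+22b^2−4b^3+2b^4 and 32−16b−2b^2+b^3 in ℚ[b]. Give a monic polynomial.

Apply the Euclidean algorithm:
  2b^4−4b^3+22b^2+16b−120 = (2b)(b^3−2b^2−16b+32) + (54b^2−48b−120)
  b^3−2b^2−16b+32 = ((1/54)b−5/243)(54b^2−48b−120) + (−(1196/81)b+2392/81)
  54b^2−48b−120 = (−(2187/598)b−1215/299)(−(1196/81)b+2392/81) + (0)
Last nonzero remainder: −(1196/81)b+2392/81. Dividing through by −1196/81 gives the monic gcd b−2.

−2+b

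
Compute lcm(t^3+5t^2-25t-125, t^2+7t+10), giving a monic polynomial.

Repeated division with remainder:
  t^3+5t^2-25t-125 = (t-2)(t^2+7t+10) + (-21t-105)
  t^2+7t+10 = (-(1/21)t-2/21)(-21t-105) + (0)
Last nonzero remainder: -21t-105. Dividing through by -21 gives the monic gcd t+5.
Then lcm(f, g) = f·g / gcd(f, g); expanding and making the result monic gives the answer.

t^4+7t^3-15t^2-175t-250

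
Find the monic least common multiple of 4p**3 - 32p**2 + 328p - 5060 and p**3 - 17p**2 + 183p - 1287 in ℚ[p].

Euclidean algorithm in ℚ[p]:
  4p**3 - 32p**2 + 328p - 5060 = (4)(p**3 - 17p**2 + 183p - 1287) + (36p**2 - 404p + 88)
  p**3 - 17p**2 + 183p - 1287 = ((1/36)p - 13/81)(36p**2 - 404p + 88) + ((9373/81)p - 103103/81)
  36p**2 - 404p + 88 = ((2916/9373)p - 648/9373)((9373/81)p - 103103/81) + (0)
Last nonzero remainder: (9373/81)p - 103103/81. Dividing through by 9373/81 gives the monic gcd p - 11.
Then lcm(f, g) = f·g / gcd(f, g); expanding and making the result monic gives the answer.

p**5 - 14p**4 + 247p**3 - 2693p**2 + 17184p - 148005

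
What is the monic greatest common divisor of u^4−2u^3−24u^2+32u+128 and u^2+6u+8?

Euclidean algorithm in ℚ[u]:
  u^4−2u^3−24u^2+32u+128 = (u^2−8u+16)(u^2+6u+8) + (0)
The last nonzero remainder u^2+6u+8 is already monic.

u^2+6u+8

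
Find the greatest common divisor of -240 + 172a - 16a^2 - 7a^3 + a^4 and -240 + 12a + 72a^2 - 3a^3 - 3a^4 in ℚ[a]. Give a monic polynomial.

40 - 22a - a^2 + a^3

Euclidean algorithm in ℚ[a]:
  a^4 - 7a^3 - 16a^2 + 172a - 240 = (-1/3)(-3a^4 - 3a^3 + 72a^2 + 12a - 240) + (-8a^3 + 8a^2 + 176a - 320)
  -3a^4 - 3a^3 + 72a^2 + 12a - 240 = ((3/8)a + 3/4)(-8a^3 + 8a^2 + 176a - 320) + (0)
Last nonzero remainder: -8a^3 + 8a^2 + 176a - 320. Dividing through by -8 gives the monic gcd a^3 - a^2 - 22a + 40.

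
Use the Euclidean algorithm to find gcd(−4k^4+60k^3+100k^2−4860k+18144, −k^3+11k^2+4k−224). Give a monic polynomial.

k^2−15k+56

Repeated division with remainder:
  −4k^4+60k^3+100k^2−4860k+18144 = (4k−16)(−k^3+11k^2+4k−224) + (260k^2−3900k+14560)
  −k^3+11k^2+4k−224 = (−(1/260)k−1/65)(260k^2−3900k+14560) + (0)
Last nonzero remainder: 260k^2−3900k+14560. Dividing through by 260 gives the monic gcd k^2−15k+56.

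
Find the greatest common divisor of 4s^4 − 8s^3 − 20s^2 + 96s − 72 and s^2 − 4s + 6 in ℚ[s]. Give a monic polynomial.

Repeated division with remainder:
  4s^4 − 8s^3 − 20s^2 + 96s − 72 = (4s^2 + 8s − 12)(s^2 − 4s + 6) + (0)
The last nonzero remainder s^2 − 4s + 6 is already monic.

s^2 − 4s + 6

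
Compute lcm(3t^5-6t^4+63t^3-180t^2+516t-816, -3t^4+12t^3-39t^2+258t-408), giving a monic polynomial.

t^6-6t^5+29t^4-144t^3+412t^2-960t+1088

Repeated division with remainder:
  3t^5-6t^4+63t^3-180t^2+516t-816 = (-t-2)(-3t^4+12t^3-39t^2+258t-408) + (48t^3+624t-1632)
  -3t^4+12t^3-39t^2+258t-408 = (-(1/16)t+1/4)(48t^3+624t-1632) + (0)
Last nonzero remainder: 48t^3+624t-1632. Dividing through by 48 gives the monic gcd t^3+13t-34.
Then lcm(f, g) = f·g / gcd(f, g); expanding and making the result monic gives the answer.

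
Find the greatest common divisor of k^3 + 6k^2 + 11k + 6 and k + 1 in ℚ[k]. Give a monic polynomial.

By polynomial division,
  k^3 + 6k^2 + 11k + 6 = (k^2 + 5k + 6)(k + 1) + (0)
The last nonzero remainder k + 1 is already monic.

k + 1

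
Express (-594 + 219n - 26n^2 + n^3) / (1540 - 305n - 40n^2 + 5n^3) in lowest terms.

(54 - 15n + n^2)/(-140 + 15n + 5n^2)

Apply the Euclidean algorithm:
  n^3 - 26n^2 + 219n - 594 = (1/5)(5n^3 - 40n^2 - 305n + 1540) + (-18n^2 + 280n - 902)
  5n^3 - 40n^2 - 305n + 1540 = (-(5/18)n - 170/81)(-18n^2 + 280n - 902) + ((2600/81)n - 28600/81)
  -18n^2 + 280n - 902 = (-(729/1300)n + 3321/1300)((2600/81)n - 28600/81) + (0)
Last nonzero remainder: (2600/81)n - 28600/81. Dividing through by 2600/81 gives the monic gcd n - 11.
Cancel n - 11 from numerator and denominator to get the reduced form.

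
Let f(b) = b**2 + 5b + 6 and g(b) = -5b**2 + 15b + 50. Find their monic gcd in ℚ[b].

b + 2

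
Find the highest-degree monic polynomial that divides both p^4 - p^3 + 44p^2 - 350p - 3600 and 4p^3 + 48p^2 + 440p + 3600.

p^2 + 2p + 90

Euclidean algorithm in ℚ[p]:
  p^4 - p^3 + 44p^2 - 350p - 3600 = ((1/4)p - 13/4)(4p^3 + 48p^2 + 440p + 3600) + (90p^2 + 180p + 8100)
  4p^3 + 48p^2 + 440p + 3600 = ((2/45)p + 4/9)(90p^2 + 180p + 8100) + (0)
Last nonzero remainder: 90p^2 + 180p + 8100. Dividing through by 90 gives the monic gcd p^2 + 2p + 90.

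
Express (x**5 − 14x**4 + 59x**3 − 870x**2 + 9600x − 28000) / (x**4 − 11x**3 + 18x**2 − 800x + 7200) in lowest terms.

(x**2 − 12x + 35)/(x − 9)

Repeated division with remainder:
  x**5 − 14x**4 + 59x**3 − 870x**2 + 9600x − 28000 = (x − 3)(x**4 − 11x**3 + 18x**2 − 800x + 7200) + (8x**3 − 16x**2 − 6400)
  x**4 − 11x**3 + 18x**2 − 800x + 7200 = ((1/8)x − 9/8)(8x**3 − 16x**2 − 6400) + (0)
Last nonzero remainder: 8x**3 − 16x**2 − 6400. Dividing through by 8 gives the monic gcd x**3 − 2x**2 − 800.
Cancel x**3 − 2x**2 − 800 from numerator and denominator to get the reduced form.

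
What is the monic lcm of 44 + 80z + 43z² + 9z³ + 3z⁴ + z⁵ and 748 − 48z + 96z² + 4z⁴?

Euclidean algorithm in ℚ[z]:
  z⁵ + 3z⁴ + 9z³ + 43z² + 80z + 44 = ((1/4)z + 3/4)(4z⁴ + 96z² − 48z + 748) + (−15z³ − 17z² − 71z − 517)
  4z⁴ + 96z² − 48z + 748 = (−(4/15)z + 68/225)(−15z³ − 17z² − 71z − 517) + ((18496/225)z² − (36992/225)z + 203456/225)
  −15z³ − 17z² − 71z − 517 = (−(3375/18496)z − 10575/18496)((18496/225)z² − (36992/225)z + 203456/225) + (0)
Last nonzero remainder: (18496/225)z² − (36992/225)z + 203456/225. Dividing through by 18496/225 gives the monic gcd z² − 2z + 11.
Then lcm(f, g) = f·g / gcd(f, g); expanding and making the result monic gives the answer.

748 + 1448z + 935z² + 319z³ + 112z⁴ + 32z⁵ + 5z⁶ + z⁷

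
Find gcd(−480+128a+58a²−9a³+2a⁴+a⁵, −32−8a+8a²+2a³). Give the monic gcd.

−8+2a+a²

Euclidean algorithm in ℚ[a]:
  a⁵+2a⁴−9a³+58a²+128a−480 = ((1/2)a²−a+3/2)(2a³+8a²−8a−32) + (54a²+108a−432)
  2a³+8a²−8a−32 = ((1/27)a+2/27)(54a²+108a−432) + (0)
Last nonzero remainder: 54a²+108a−432. Dividing through by 54 gives the monic gcd a²+2a−8.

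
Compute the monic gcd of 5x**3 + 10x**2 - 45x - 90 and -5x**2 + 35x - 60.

Euclidean algorithm in ℚ[x]:
  5x**3 + 10x**2 - 45x - 90 = (-x - 9)(-5x**2 + 35x - 60) + (210x - 630)
  -5x**2 + 35x - 60 = (-(1/42)x + 2/21)(210x - 630) + (0)
Last nonzero remainder: 210x - 630. Dividing through by 210 gives the monic gcd x - 3.

x - 3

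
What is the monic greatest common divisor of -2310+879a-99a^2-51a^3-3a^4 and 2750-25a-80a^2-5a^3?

Euclidean algorithm in ℚ[a]:
  -3a^4-51a^3-99a^2+879a-2310 = ((3/5)a+3/5)(-5a^3-80a^2-25a+2750) + (-36a^2-756a-3960)
  -5a^3-80a^2-25a+2750 = ((5/36)a-25/36)(-36a^2-756a-3960) + (0)
Last nonzero remainder: -36a^2-756a-3960. Dividing through by -36 gives the monic gcd a^2+21a+110.

110+21a+a^2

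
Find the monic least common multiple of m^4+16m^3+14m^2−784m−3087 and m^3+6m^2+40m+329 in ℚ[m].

Apply the Euclidean algorithm:
  m^4+16m^3+14m^2−784m−3087 = (m+10)(m^3+6m^2+40m+329) + (−86m^2−1513m−6377)
  m^3+6m^2+40m+329 = (−(1/86)m+997/7396)(−86m^2−1513m−6377) + ((1255879/7396)m+8791153/7396)
  −86m^2−1513m−6377 = (−(636056/1255879)m−6737756/1255879)((1255879/7396)m+8791153/7396) + (0)
Last nonzero remainder: (1255879/7396)m+8791153/7396. Dividing through by 1255879/7396 gives the monic gcd m+7.
Then lcm(f, g) = f·g / gcd(f, g); expanding and making the result monic gives the answer.

m^6+15m^5+45m^4−46m^3−1645m^2−33761m−145089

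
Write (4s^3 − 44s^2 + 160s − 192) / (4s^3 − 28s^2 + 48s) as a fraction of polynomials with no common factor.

Repeated division with remainder:
  4s^3 − 44s^2 + 160s − 192 = (4s^3 − 28s^2 + 48s) + (−16s^2 + 112s − 192)
  4s^3 − 28s^2 + 48s = (−(1/4)s)(−16s^2 + 112s − 192) + (0)
Last nonzero remainder: −16s^2 + 112s − 192. Dividing through by −16 gives the monic gcd s^2 − 7s + 12.
Cancel s^2 − 7s + 12 from numerator and denominator to get the reduced form.

(s − 4)/(s)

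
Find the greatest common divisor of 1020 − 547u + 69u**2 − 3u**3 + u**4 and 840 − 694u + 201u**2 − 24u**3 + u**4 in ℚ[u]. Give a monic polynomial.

12 − 7u + u**2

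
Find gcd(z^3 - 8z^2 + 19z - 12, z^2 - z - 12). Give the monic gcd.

By polynomial division,
  z^3 - 8z^2 + 19z - 12 = (z - 7)(z^2 - z - 12) + (24z - 96)
  z^2 - z - 12 = ((1/24)z + 1/8)(24z - 96) + (0)
Last nonzero remainder: 24z - 96. Dividing through by 24 gives the monic gcd z - 4.

z - 4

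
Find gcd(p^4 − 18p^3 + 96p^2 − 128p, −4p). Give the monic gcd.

p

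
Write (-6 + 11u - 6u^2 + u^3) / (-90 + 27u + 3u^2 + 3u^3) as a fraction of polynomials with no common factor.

(3 - 4u + u^2)/(45 + 9u + 3u^2)

By polynomial division,
  u^3 - 6u^2 + 11u - 6 = (1/3)(3u^3 + 3u^2 + 27u - 90) + (-7u^2 + 2u + 24)
  3u^3 + 3u^2 + 27u - 90 = (-(3/7)u - 27/49)(-7u^2 + 2u + 24) + ((1881/49)u - 3762/49)
  -7u^2 + 2u + 24 = (-(343/1881)u - 196/627)((1881/49)u - 3762/49) + (0)
Last nonzero remainder: (1881/49)u - 3762/49. Dividing through by 1881/49 gives the monic gcd u - 2.
Cancel u - 2 from numerator and denominator to get the reduced form.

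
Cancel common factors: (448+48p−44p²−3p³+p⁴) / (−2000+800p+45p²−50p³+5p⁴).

(−28−3p+p²)/(125−50p+5p²)

Apply the Euclidean algorithm:
  p⁴−3p³−44p²+48p+448 = (1/5)(5p⁴−50p³+45p²+800p−2000) + (7p³−53p²−112p+848)
  5p⁴−50p³+45p²+800p−2000 = ((5/7)p−85/49)(7p³−53p²−112p+848) + ((1620/49)p²−25920/49)
  7p³−53p²−112p+848 = ((343/1620)p−2597/1620)((1620/49)p²−25920/49) + (0)
Last nonzero remainder: (1620/49)p²−25920/49. Dividing through by 1620/49 gives the monic gcd p²−16.
Cancel p²−16 from numerator and denominator to get the reduced form.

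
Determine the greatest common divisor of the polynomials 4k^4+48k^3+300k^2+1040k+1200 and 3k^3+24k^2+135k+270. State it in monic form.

k^2+5k+30

Apply the Euclidean algorithm:
  4k^4+48k^3+300k^2+1040k+1200 = ((4/3)k+16/3)(3k^3+24k^2+135k+270) + (-8k^2-40k-240)
  3k^3+24k^2+135k+270 = (-(3/8)k-9/8)(-8k^2-40k-240) + (0)
Last nonzero remainder: -8k^2-40k-240. Dividing through by -8 gives the monic gcd k^2+5k+30.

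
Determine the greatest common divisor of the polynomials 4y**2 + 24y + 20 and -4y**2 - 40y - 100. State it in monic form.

Euclidean algorithm in ℚ[y]:
  4y**2 + 24y + 20 = (-1)(-4y**2 - 40y - 100) + (-16y - 80)
  -4y**2 - 40y - 100 = ((1/4)y + 5/4)(-16y - 80) + (0)
Last nonzero remainder: -16y - 80. Dividing through by -16 gives the monic gcd y + 5.

y + 5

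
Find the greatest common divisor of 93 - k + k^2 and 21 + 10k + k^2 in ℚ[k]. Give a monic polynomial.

1

By polynomial division,
  k^2 - k + 93 = (k^2 + 10k + 21) + (-11k + 72)
  k^2 + 10k + 21 = (-(1/11)k - 182/121)(-11k + 72) + (15645/121)
  -11k + 72 = (-(1331/15645)k + 2904/5215)(15645/121) + (0)
The last nonzero remainder is the constant 15645/121, so the polynomials are coprime and gcd = 1.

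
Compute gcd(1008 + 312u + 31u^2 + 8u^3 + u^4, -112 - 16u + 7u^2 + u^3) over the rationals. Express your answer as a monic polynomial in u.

28 + 11u + u^2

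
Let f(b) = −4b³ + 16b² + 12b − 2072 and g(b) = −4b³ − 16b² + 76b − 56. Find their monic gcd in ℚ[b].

b + 7

Apply the Euclidean algorithm:
  −4b³ + 16b² + 12b − 2072 = (−4b³ − 16b² + 76b − 56) + (32b² − 64b − 2016)
  −4b³ − 16b² + 76b − 56 = (−(1/8)b − 3/4)(32b² − 64b − 2016) + (−224b − 1568)
  32b² − 64b − 2016 = (−(1/7)b + 9/7)(−224b − 1568) + (0)
Last nonzero remainder: −224b − 1568. Dividing through by −224 gives the monic gcd b + 7.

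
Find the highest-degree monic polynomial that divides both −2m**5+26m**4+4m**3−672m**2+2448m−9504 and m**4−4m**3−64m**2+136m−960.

m**2−2m+12

Apply the Euclidean algorithm:
  −2m**5+26m**4+4m**3−672m**2+2448m−9504 = (−2m+18)(m**4−4m**3−64m**2+136m−960) + (−52m**3+752m**2−1920m+7776)
  m**4−4m**3−64m**2+136m−960 = (−(1/52)m−34/169)(−52m**3+752m**2−1920m+7776) + ((8512/169)m**2−(17024/169)m+102144/169)
  −52m**3+752m**2−1920m+7776 = (−(2197/2128)m+13689/1064)((8512/169)m**2−(17024/169)m+102144/169) + (0)
Last nonzero remainder: (8512/169)m**2−(17024/169)m+102144/169. Dividing through by 8512/169 gives the monic gcd m**2−2m+12.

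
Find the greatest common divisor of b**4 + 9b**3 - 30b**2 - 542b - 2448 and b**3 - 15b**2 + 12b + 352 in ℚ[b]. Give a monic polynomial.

By polynomial division,
  b**4 + 9b**3 - 30b**2 - 542b - 2448 = (b + 24)(b**3 - 15b**2 + 12b + 352) + (318b**2 - 1182b - 10896)
  b**3 - 15b**2 + 12b + 352 = ((1/318)b - 299/8427)(318b**2 - 1182b - 10896) + ((12150/2809)b - 97200/2809)
  318b**2 - 1182b - 10896 = ((148877/2025)b + 637643/2025)((12150/2809)b - 97200/2809) + (0)
Last nonzero remainder: (12150/2809)b - 97200/2809. Dividing through by 12150/2809 gives the monic gcd b - 8.

b - 8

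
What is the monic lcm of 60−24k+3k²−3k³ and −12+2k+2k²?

−60+4k+5k²+2k³+k⁴

Euclidean algorithm in ℚ[k]:
  −3k³+3k²−24k+60 = (−(3/2)k+3)(2k²+2k−12) + (−48k+96)
  2k²+2k−12 = (−(1/24)k−1/8)(−48k+96) + (0)
Last nonzero remainder: −48k+96. Dividing through by −48 gives the monic gcd k−2.
Then lcm(f, g) = f·g / gcd(f, g); expanding and making the result monic gives the answer.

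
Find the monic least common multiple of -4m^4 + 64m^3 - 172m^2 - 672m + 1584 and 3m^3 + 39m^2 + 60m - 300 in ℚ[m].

Apply the Euclidean algorithm:
  -4m^4 + 64m^3 - 172m^2 - 672m + 1584 = (-(4/3)m + 116/3)(3m^3 + 39m^2 + 60m - 300) + (-1600m^2 - 3392m + 13184)
  3m^3 + 39m^2 + 60m - 300 = (-(3/1600)m - 51/2500)(-1600m^2 - 3392m + 13184) + ((9702/625)m - 19404/625)
  -1600m^2 - 3392m + 13184 = (-(500000/4851)m - 2060000/4851)((9702/625)m - 19404/625) + (0)
Last nonzero remainder: (9702/625)m - 19404/625. Dividing through by 9702/625 gives the monic gcd m - 2.
Then lcm(f, g) = f·g / gcd(f, g); expanding and making the result monic gives the answer.

m^6 - m^5 - 147m^4 + 13m^3 + 4274m^2 + 2460m - 19800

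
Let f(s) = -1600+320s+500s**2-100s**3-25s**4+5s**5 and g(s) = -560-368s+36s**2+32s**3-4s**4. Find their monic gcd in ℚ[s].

By polynomial division,
  5s**5-25s**4-100s**3+500s**2+320s-1600 = (-(5/4)s-15/4)(-4s**4+32s**3+36s**2-368s-560) + (65s**3+175s**2-1760s-3700)
  -4s**4+32s**3+36s**2-368s-560 = (-(4/65)s+556/845)(65s**3+175s**2-1760s-3700) + (-(31680/169)s**2+(95040/169)s+316800/169)
  65s**3+175s**2-1760s-3700 = (-(2197/6336)s-6253/3168)(-(31680/169)s**2+(95040/169)s+316800/169) + (0)
Last nonzero remainder: -(31680/169)s**2+(95040/169)s+316800/169. Dividing through by -31680/169 gives the monic gcd s**2-3s-10.

-10-3s+s**2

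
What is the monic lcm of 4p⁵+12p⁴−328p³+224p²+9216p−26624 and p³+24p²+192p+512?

p⁶+11p⁵−58p⁴−600p³+2752p²+11776p−53248

Repeated division with remainder:
  4p⁵+12p⁴−328p³+224p²+9216p−26624 = (4p²−84p+920)(p³+24p²+192p+512) + (−7776p²−124416p−497664)
  p³+24p²+192p+512 = (−(1/7776)p−1/972)(−7776p²−124416p−497664) + (0)
Last nonzero remainder: −7776p²−124416p−497664. Dividing through by −7776 gives the monic gcd p²+16p+64.
Then lcm(f, g) = f·g / gcd(f, g); expanding and making the result monic gives the answer.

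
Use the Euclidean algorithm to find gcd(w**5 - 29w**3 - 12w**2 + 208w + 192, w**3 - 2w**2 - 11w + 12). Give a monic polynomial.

w**2 - w - 12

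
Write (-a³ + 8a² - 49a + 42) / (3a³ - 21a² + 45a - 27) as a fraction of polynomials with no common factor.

Repeated division with remainder:
  -a³ + 8a² - 49a + 42 = (-1/3)(3a³ - 21a² + 45a - 27) + (a² - 34a + 33)
  3a³ - 21a² + 45a - 27 = (3a + 81)(a² - 34a + 33) + (2700a - 2700)
  a² - 34a + 33 = ((1/2700)a - 11/900)(2700a - 2700) + (0)
Last nonzero remainder: 2700a - 2700. Dividing through by 2700 gives the monic gcd a - 1.
Cancel a - 1 from numerator and denominator to get the reduced form.

(-a² + 7a - 42)/(3a² - 18a + 27)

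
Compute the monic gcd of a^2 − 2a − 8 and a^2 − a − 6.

Euclidean algorithm in ℚ[a]:
  a^2 − 2a − 8 = (a^2 − a − 6) + (−a − 2)
  a^2 − a − 6 = (−a + 3)(−a − 2) + (0)
Last nonzero remainder: −a − 2. Dividing through by −1 gives the monic gcd a + 2.

a + 2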